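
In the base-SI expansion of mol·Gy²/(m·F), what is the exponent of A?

F = kg⁻¹·m⁻²·s⁴·A².
So F⁻¹ = kg·m²·s⁻⁴·A⁻².
Gy = m²·s⁻².
So Gy² = m⁴·s⁻⁴.
Combining: m⁻¹·mol·F⁻¹·Gy² = m⁻¹ · mol · (kg·m²·s⁻⁴·A⁻²) · (m⁴·s⁻⁴) = kg·m⁵·s⁻⁸·A⁻²·mol.
The exponent of A is -2.

-2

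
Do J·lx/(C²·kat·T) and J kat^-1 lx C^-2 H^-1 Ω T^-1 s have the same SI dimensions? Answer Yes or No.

Yes

Left side:
  C = A·s = s·A (charge = current × time).
  So C⁻² = s⁻²·A⁻².
  J = N·m (work = force × distance),
      = kg·m²·s⁻².
  kat = mol/s = s⁻¹·mol (catalytic activity).
  So kat⁻¹ = s·mol⁻¹.
  T = Wb/m² (flux density = flux per area),
      = kg·s⁻²·A⁻¹.
  So T⁻¹ = kg⁻¹·s²·A.
  lx = lm/m² (illuminance = luminous flux per area),
      = m⁻²·cd.
  Combining: C⁻²·J·kat⁻¹·T⁻¹·lx = (s⁻²·A⁻²) · (kg·m²·s⁻²) · (s·mol⁻¹) · (kg⁻¹·s²·A) · (m⁻²·cd) = s⁻¹·A⁻¹·mol⁻¹·cd.
Right side:
  J = kg·m²·s⁻².
  kat = s⁻¹·mol.
  So kat⁻¹ = s·mol⁻¹.
  lx = m⁻²·cd.
  C = s·A.
  So C⁻² = s⁻²·A⁻².
  H = kg·m²·s⁻²·A⁻².
  So H⁻¹ = kg⁻¹·m⁻²·s²·A².
  Ω = kg·m²·s⁻³·A⁻².
  T = kg·s⁻²·A⁻¹.
  So T⁻¹ = kg⁻¹·s²·A.
  Combining: J·kat⁻¹·lx·C⁻²·H⁻¹·Ω·T⁻¹·s = (kg·m²·s⁻²) · (s·mol⁻¹) · (m⁻²·cd) · (s⁻²·A⁻²) · (kg⁻¹·m⁻²·s²·A²) · (kg·m²·s⁻³·A⁻²) · (kg⁻¹·s²·A) · s = s⁻¹·A⁻¹·mol⁻¹·cd.
Both reduce to s⁻¹·A⁻¹·mol⁻¹·cd.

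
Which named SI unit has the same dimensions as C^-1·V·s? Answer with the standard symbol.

Ω

C = A·s = s·A (charge = current × time).
So C⁻¹ = s⁻¹·A⁻¹.
V = W/A (potential = power per current),
    = kg·m²·s⁻³·A⁻¹.
Combining: C⁻¹·V·s = (s⁻¹·A⁻¹) · (kg·m²·s⁻³·A⁻¹) · s = kg·m²·s⁻³·A⁻².
kg·m²·s⁻³·A⁻² is the base-SI form of the ohm.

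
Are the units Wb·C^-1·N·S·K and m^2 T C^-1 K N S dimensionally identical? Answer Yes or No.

Yes

Left side:
  Wb = kg·m²·s⁻²·A⁻¹.
  C = s·A.
  So C⁻¹ = s⁻¹·A⁻¹.
  N = kg·m·s⁻².
  S = kg⁻¹·m⁻²·s³·A².
  Combining: Wb·C⁻¹·N·S·K = (kg·m²·s⁻²·A⁻¹) · (s⁻¹·A⁻¹) · (kg·m·s⁻²) · (kg⁻¹·m⁻²·s³·A²) · K = kg·m·s⁻²·K.
Right side:
  T = Wb/m² (flux density = flux per area),
      = kg·s⁻²·A⁻¹.
  C = A·s = s·A (charge = current × time).
  So C⁻¹ = s⁻¹·A⁻¹.
  N = kg·m/s² = kg·m·s⁻² (force = mass × acceleration).
  S = 1/Ω (conductance is reciprocal resistance),
      = kg⁻¹·m⁻²·s³·A².
  Combining: m²·T·C⁻¹·K·N·S = m² · (kg·s⁻²·A⁻¹) · (s⁻¹·A⁻¹) · K · (kg·m·s⁻²) · (kg⁻¹·m⁻²·s³·A²) = kg·m·s⁻²·K.
Both reduce to kg·m·s⁻²·K.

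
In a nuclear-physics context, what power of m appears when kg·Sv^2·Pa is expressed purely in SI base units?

3

Sv = J/kg (equivalent dose = energy per mass),
    = m²·s⁻².
So Sv² = m⁴·s⁻⁴.
Pa = N/m² (pressure = force per area),
    = kg·m⁻¹·s⁻².
Combining: kg·Sv²·Pa = kg · (m⁴·s⁻⁴) · (kg·m⁻¹·s⁻²) = kg²·m³·s⁻⁶.
The exponent of m is 3.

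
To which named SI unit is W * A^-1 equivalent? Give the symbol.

W = kg·m²·s⁻³.
Combining: W·A⁻¹ = (kg·m²·s⁻³) · A⁻¹ = kg·m²·s⁻³·A⁻¹.
kg·m²·s⁻³·A⁻¹ is the base-SI form of the volt.

V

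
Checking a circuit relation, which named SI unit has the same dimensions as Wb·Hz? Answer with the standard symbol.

V

Wb = V·s (flux: a volt is a weber per second),
    = kg·m²·s⁻²·A⁻¹.
Hz = 1/s = s⁻¹ (frequency is cycles per second).
Combining: Wb·Hz = (kg·m²·s⁻²·A⁻¹) · s⁻¹ = kg·m²·s⁻³·A⁻¹.
kg·m²·s⁻³·A⁻¹ is the base-SI form of the volt.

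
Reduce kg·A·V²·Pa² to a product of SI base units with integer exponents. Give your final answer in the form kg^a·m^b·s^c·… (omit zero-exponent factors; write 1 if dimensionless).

V = kg·m²·s⁻³·A⁻¹.
So V² = kg²·m⁴·s⁻⁶·A⁻².
Pa = kg·m⁻¹·s⁻².
So Pa² = kg²·m⁻²·s⁻⁴.
Combining: kg·A·V²·Pa² = kg · A · (kg²·m⁴·s⁻⁶·A⁻²) · (kg²·m⁻²·s⁻⁴) = kg⁵·m²·s⁻¹⁰·A⁻¹.

kg⁵·m²·s⁻¹⁰·A⁻¹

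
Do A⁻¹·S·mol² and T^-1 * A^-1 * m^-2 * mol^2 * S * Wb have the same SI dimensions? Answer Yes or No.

Yes

Left side:
  S = kg⁻¹·m⁻²·s³·A².
  Combining: A⁻¹·S·mol² = A⁻¹ · (kg⁻¹·m⁻²·s³·A²) · mol² = kg⁻¹·m⁻²·s³·A·mol².
Right side:
  T = kg·s⁻²·A⁻¹.
  So T⁻¹ = kg⁻¹·s²·A.
  S = kg⁻¹·m⁻²·s³·A².
  Wb = kg·m²·s⁻²·A⁻¹.
  Combining: T⁻¹·A⁻¹·m⁻²·mol²·S·Wb = (kg⁻¹·s²·A) · A⁻¹ · m⁻² · mol² · (kg⁻¹·m⁻²·s³·A²) · (kg·m²·s⁻²·A⁻¹) = kg⁻¹·m⁻²·s³·A·mol².
Both reduce to kg⁻¹·m⁻²·s³·A·mol².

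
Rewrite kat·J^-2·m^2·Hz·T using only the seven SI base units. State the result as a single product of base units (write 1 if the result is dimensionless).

kg⁻¹·m⁻²·A⁻¹·mol

kat = mol/s = s⁻¹·mol (catalytic activity).
J = N·m (work = force × distance),
    = kg·m²·s⁻².
So J⁻² = kg⁻²·m⁻⁴·s⁴.
Hz = 1/s = s⁻¹ (frequency is cycles per second).
T = Wb/m² (flux density = flux per area),
    = kg·s⁻²·A⁻¹.
Combining: kat·J⁻²·m²·Hz·T = (s⁻¹·mol) · (kg⁻²·m⁻⁴·s⁴) · m² · s⁻¹ · (kg·s⁻²·A⁻¹) = kg⁻¹·m⁻²·A⁻¹·mol.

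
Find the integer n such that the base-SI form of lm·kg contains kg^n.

lm = cd·sr = cd (luminous flux; sr is dimensionless).
Combining: lm·kg = cd · kg = kg·cd.
The exponent of kg is 1.

1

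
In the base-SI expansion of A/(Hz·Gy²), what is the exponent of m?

-4

Hz = 1/s = s⁻¹ (frequency is cycles per second).
So Hz⁻¹ = s.
Gy = J/kg (absorbed dose = energy per mass),
    = m²·s⁻².
So Gy⁻² = m⁻⁴·s⁴.
Combining: Hz⁻¹·A·Gy⁻² = s · A · (m⁻⁴·s⁴) = m⁻⁴·s⁵·A.
The exponent of m is -4.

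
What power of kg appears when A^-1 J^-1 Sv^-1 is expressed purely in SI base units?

-1

J = kg·m²·s⁻².
So J⁻¹ = kg⁻¹·m⁻²·s².
Sv = m²·s⁻².
So Sv⁻¹ = m⁻²·s².
Combining: A⁻¹·J⁻¹·Sv⁻¹ = A⁻¹ · (kg⁻¹·m⁻²·s²) · (m⁻²·s²) = kg⁻¹·m⁻⁴·s⁴·A⁻¹.
The exponent of kg is -1.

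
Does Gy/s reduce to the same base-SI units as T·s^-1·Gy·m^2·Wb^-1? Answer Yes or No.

Yes

Left side:
  Gy = J/kg (absorbed dose = energy per mass),
      = m²·s⁻².
  Combining: s⁻¹·Gy = s⁻¹ · (m²·s⁻²) = m²·s⁻³.
Right side:
  T = Wb/m² (flux density = flux per area),
      = kg·s⁻²·A⁻¹.
  Gy = J/kg (absorbed dose = energy per mass),
      = m²·s⁻².
  Wb = V·s (flux: a volt is a weber per second),
      = kg·m²·s⁻²·A⁻¹.
  So Wb⁻¹ = kg⁻¹·m⁻²·s²·A.
  Combining: T·s⁻¹·Gy·m²·Wb⁻¹ = (kg·s⁻²·A⁻¹) · s⁻¹ · (m²·s⁻²) · m² · (kg⁻¹·m⁻²·s²·A) = m²·s⁻³.
Both reduce to m²·s⁻³.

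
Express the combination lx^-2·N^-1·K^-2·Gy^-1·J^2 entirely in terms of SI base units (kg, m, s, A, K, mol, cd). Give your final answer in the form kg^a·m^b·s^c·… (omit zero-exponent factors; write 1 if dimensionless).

kg·m⁵·K⁻²·cd⁻²

lx = m⁻²·cd.
So lx⁻² = m⁴·cd⁻².
N = kg·m·s⁻².
So N⁻¹ = kg⁻¹·m⁻¹·s².
Gy = m²·s⁻².
So Gy⁻¹ = m⁻²·s².
J = kg·m²·s⁻².
So J² = kg²·m⁴·s⁻⁴.
Combining: lx⁻²·N⁻¹·K⁻²·Gy⁻¹·J² = (m⁴·cd⁻²) · (kg⁻¹·m⁻¹·s²) · K⁻² · (m⁻²·s²) · (kg²·m⁴·s⁻⁴) = kg·m⁵·K⁻²·cd⁻².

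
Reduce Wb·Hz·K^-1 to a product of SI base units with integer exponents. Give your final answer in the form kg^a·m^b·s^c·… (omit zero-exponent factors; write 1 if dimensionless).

Wb = kg·m²·s⁻²·A⁻¹.
Hz = s⁻¹.
Combining: Wb·Hz·K⁻¹ = (kg·m²·s⁻²·A⁻¹) · s⁻¹ · K⁻¹ = kg·m²·s⁻³·A⁻¹·K⁻¹.

kg·m²·s⁻³·A⁻¹·K⁻¹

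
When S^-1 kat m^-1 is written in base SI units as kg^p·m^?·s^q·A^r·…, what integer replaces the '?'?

1

S = 1/Ω (conductance is reciprocal resistance),
    = kg⁻¹·m⁻²·s³·A².
So S⁻¹ = kg·m²·s⁻³·A⁻².
kat = mol/s = s⁻¹·mol (catalytic activity).
Combining: S⁻¹·kat·m⁻¹ = (kg·m²·s⁻³·A⁻²) · (s⁻¹·mol) · m⁻¹ = kg·m·s⁻⁴·A⁻²·mol.
The exponent of m is 1.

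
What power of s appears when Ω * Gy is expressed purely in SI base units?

Ω = V/A (resistance = voltage per current),
    = kg·m²·s⁻³·A⁻².
Gy = J/kg (absorbed dose = energy per mass),
    = m²·s⁻².
Combining: Ω·Gy = (kg·m²·s⁻³·A⁻²) · (m²·s⁻²) = kg·m⁴·s⁻⁵·A⁻².
The exponent of s is -5.

-5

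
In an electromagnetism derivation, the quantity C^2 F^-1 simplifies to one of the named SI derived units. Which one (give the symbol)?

C = s·A.
So C² = s²·A².
F = kg⁻¹·m⁻²·s⁴·A².
So F⁻¹ = kg·m²·s⁻⁴·A⁻².
Combining: C²·F⁻¹ = (s²·A²) · (kg·m²·s⁻⁴·A⁻²) = kg·m²·s⁻².
kg·m²·s⁻² is the base-SI form of the joule.

J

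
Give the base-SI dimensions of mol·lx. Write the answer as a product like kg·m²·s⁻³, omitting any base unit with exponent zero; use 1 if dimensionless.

lx = lm/m² (illuminance = luminous flux per area),
    = m⁻²·cd.
Combining: mol·lx = mol · (m⁻²·cd) = m⁻²·mol·cd.

m⁻²·mol·cd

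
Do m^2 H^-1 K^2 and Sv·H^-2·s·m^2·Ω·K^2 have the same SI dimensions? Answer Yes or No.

No

Left side:
  H = kg·m²·s⁻²·A⁻².
  So H⁻¹ = kg⁻¹·m⁻²·s²·A².
  Combining: m²·H⁻¹·K² = m² · (kg⁻¹·m⁻²·s²·A²) · K² = kg⁻¹·s²·A²·K².
Right side:
  Sv = m²·s⁻².
  H = kg·m²·s⁻²·A⁻².
  So H⁻² = kg⁻²·m⁻⁴·s⁴·A⁴.
  Ω = kg·m²·s⁻³·A⁻².
  Combining: Sv·H⁻²·s·m²·Ω·K² = (m²·s⁻²) · (kg⁻²·m⁻⁴·s⁴·A⁴) · s · m² · (kg·m²·s⁻³·A⁻²) · K² = kg⁻¹·m²·A²·K².
Left is kg⁻¹·s²·A²·K²; right is kg⁻¹·m²·A²·K² — different.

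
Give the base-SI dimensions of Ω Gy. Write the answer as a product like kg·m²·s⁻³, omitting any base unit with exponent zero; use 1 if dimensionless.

kg·m⁴·s⁻⁵·A⁻²

Ω = V/A (resistance = voltage per current),
    = kg·m²·s⁻³·A⁻².
Gy = J/kg (absorbed dose = energy per mass),
    = m²·s⁻².
Combining: Ω·Gy = (kg·m²·s⁻³·A⁻²) · (m²·s⁻²) = kg·m⁴·s⁻⁵·A⁻².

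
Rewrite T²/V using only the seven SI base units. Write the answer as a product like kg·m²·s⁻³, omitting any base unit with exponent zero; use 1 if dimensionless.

kg·m⁻²·s⁻¹·A⁻¹

T = Wb/m² (flux density = flux per area),
    = kg·s⁻²·A⁻¹.
So T² = kg²·s⁻⁴·A⁻².
V = W/A (potential = power per current),
    = kg·m²·s⁻³·A⁻¹.
So V⁻¹ = kg⁻¹·m⁻²·s³·A.
Combining: T²·V⁻¹ = (kg²·s⁻⁴·A⁻²) · (kg⁻¹·m⁻²·s³·A) = kg·m⁻²·s⁻¹·A⁻¹.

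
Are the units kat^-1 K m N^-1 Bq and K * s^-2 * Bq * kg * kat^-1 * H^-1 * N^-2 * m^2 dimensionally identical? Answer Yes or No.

No

Left side:
  kat = s⁻¹·mol.
  So kat⁻¹ = s·mol⁻¹.
  N = kg·m·s⁻².
  So N⁻¹ = kg⁻¹·m⁻¹·s².
  Bq = s⁻¹.
  Combining: kat⁻¹·K·m·N⁻¹·Bq = (s·mol⁻¹) · K · m · (kg⁻¹·m⁻¹·s²) · s⁻¹ = kg⁻¹·s²·K·mol⁻¹.
Right side:
  Bq = s⁻¹.
  kat = s⁻¹·mol.
  So kat⁻¹ = s·mol⁻¹.
  H = kg·m²·s⁻²·A⁻².
  So H⁻¹ = kg⁻¹·m⁻²·s²·A².
  N = kg·m·s⁻².
  So N⁻² = kg⁻²·m⁻²·s⁴.
  Combining: K·s⁻²·Bq·kg·kat⁻¹·H⁻¹·N⁻²·m² = K · s⁻² · s⁻¹ · kg · (s·mol⁻¹) · (kg⁻¹·m⁻²·s²·A²) · (kg⁻²·m⁻²·s⁴) · m² = kg⁻²·m⁻²·s⁴·A²·K·mol⁻¹.
Left is kg⁻¹·s²·K·mol⁻¹; right is kg⁻²·m⁻²·s⁴·A²·K·mol⁻¹ — different.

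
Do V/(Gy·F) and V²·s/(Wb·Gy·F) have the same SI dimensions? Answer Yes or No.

Yes

Left side:
  Gy = J/kg (absorbed dose = energy per mass),
      = m²·s⁻².
  So Gy⁻¹ = m⁻²·s².
  V = W/A (potential = power per current),
      = kg·m²·s⁻³·A⁻¹.
  F = C/V (capacitance = charge per voltage),
      = A·s/(kg·m²·s⁻³·A⁻¹) (substituting C and V),
      = kg⁻¹·m⁻²·s⁴·A².
  So F⁻¹ = kg·m²·s⁻⁴·A⁻².
  Combining: Gy⁻¹·V·F⁻¹ = (m⁻²·s²) · (kg·m²·s⁻³·A⁻¹) · (kg·m²·s⁻⁴·A⁻²) = kg²·m²·s⁻⁵·A⁻³.
Right side:
  V = W/A (potential = power per current),
      = kg·m²·s⁻³·A⁻¹.
  So V² = kg²·m⁴·s⁻⁶·A⁻².
  Wb = V·s (flux: a volt is a weber per second),
      = kg·m²·s⁻²·A⁻¹.
  So Wb⁻¹ = kg⁻¹·m⁻²·s²·A.
  Gy = J/kg (absorbed dose = energy per mass),
      = m²·s⁻².
  So Gy⁻¹ = m⁻²·s².
  F = C/V (capacitance = charge per voltage),
      = A·s/(kg·m²·s⁻³·A⁻¹) (substituting C and V),
      = kg⁻¹·m⁻²·s⁴·A².
  So F⁻¹ = kg·m²·s⁻⁴·A⁻².
  Combining: V²·Wb⁻¹·Gy⁻¹·F⁻¹·s = (kg²·m⁴·s⁻⁶·A⁻²) · (kg⁻¹·m⁻²·s²·A) · (m⁻²·s²) · (kg·m²·s⁻⁴·A⁻²) · s = kg²·m²·s⁻⁵·A⁻³.
Both reduce to kg²·m²·s⁻⁵·A⁻³.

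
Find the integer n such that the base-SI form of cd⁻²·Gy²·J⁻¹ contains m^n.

2

Gy = m²·s⁻².
So Gy² = m⁴·s⁻⁴.
J = kg·m²·s⁻².
So J⁻¹ = kg⁻¹·m⁻²·s².
Combining: cd⁻²·Gy²·J⁻¹ = cd⁻² · (m⁴·s⁻⁴) · (kg⁻¹·m⁻²·s²) = kg⁻¹·m²·s⁻²·cd⁻².
The exponent of m is 2.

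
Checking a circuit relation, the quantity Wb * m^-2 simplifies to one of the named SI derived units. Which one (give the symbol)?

T

Wb = V·s (flux: a volt is a weber per second),
    = kg·m²·s⁻²·A⁻¹.
Combining: Wb·m⁻² = (kg·m²·s⁻²·A⁻¹) · m⁻² = kg·s⁻²·A⁻¹.
kg·s⁻²·A⁻¹ is the base-SI form of the tesla.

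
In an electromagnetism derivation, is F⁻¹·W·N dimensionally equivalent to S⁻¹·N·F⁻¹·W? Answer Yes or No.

No

Left side:
  F = C/V (capacitance = charge per voltage),
      = A·s/(kg·m²·s⁻³·A⁻¹) (substituting C and V),
      = kg⁻¹·m⁻²·s⁴·A².
  So F⁻¹ = kg·m²·s⁻⁴·A⁻².
  W = J/s (power = energy per time),
      = kg·m²·s⁻³.
  N = kg·m/s² = kg·m·s⁻² (force = mass × acceleration).
  Combining: F⁻¹·W·N = (kg·m²·s⁻⁴·A⁻²) · (kg·m²·s⁻³) · (kg·m·s⁻²) = kg³·m⁵·s⁻⁹·A⁻².
Right side:
  S = kg⁻¹·m⁻²·s³·A².
  So S⁻¹ = kg·m²·s⁻³·A⁻².
  N = kg·m·s⁻².
  F = kg⁻¹·m⁻²·s⁴·A².
  So F⁻¹ = kg·m²·s⁻⁴·A⁻².
  W = kg·m²·s⁻³.
  Combining: S⁻¹·N·F⁻¹·W = (kg·m²·s⁻³·A⁻²) · (kg·m·s⁻²) · (kg·m²·s⁻⁴·A⁻²) · (kg·m²·s⁻³) = kg⁴·m⁷·s⁻¹²·A⁻⁴.
Left is kg³·m⁵·s⁻⁹·A⁻²; right is kg⁴·m⁷·s⁻¹²·A⁻⁴ — different.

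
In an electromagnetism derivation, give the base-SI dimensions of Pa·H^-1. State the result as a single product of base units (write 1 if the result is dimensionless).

m⁻³·A²

Pa = N/m² (pressure = force per area),
    = kg·m⁻¹·s⁻².
H = Wb/A (inductance = flux per current),
    = kg·m²·s⁻²·A⁻².
So H⁻¹ = kg⁻¹·m⁻²·s²·A².
Combining: Pa·H⁻¹ = (kg·m⁻¹·s⁻²) · (kg⁻¹·m⁻²·s²·A²) = m⁻³·A².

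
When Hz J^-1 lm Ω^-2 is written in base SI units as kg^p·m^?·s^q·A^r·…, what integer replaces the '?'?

-6

Hz = s⁻¹.
J = kg·m²·s⁻².
So J⁻¹ = kg⁻¹·m⁻²·s².
lm = cd.
Ω = kg·m²·s⁻³·A⁻².
So Ω⁻² = kg⁻²·m⁻⁴·s⁶·A⁴.
Combining: Hz·J⁻¹·lm·Ω⁻² = s⁻¹ · (kg⁻¹·m⁻²·s²) · cd · (kg⁻²·m⁻⁴·s⁶·A⁴) = kg⁻³·m⁻⁶·s⁷·A⁴·cd.
The exponent of m is -6.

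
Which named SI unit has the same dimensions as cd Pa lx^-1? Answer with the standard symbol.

N

Pa = N/m² (pressure = force per area),
    = kg·m⁻¹·s⁻².
lx = lm/m² (illuminance = luminous flux per area),
    = m⁻²·cd.
So lx⁻¹ = m²·cd⁻¹.
Combining: cd·Pa·lx⁻¹ = cd · (kg·m⁻¹·s⁻²) · (m²·cd⁻¹) = kg·m·s⁻².
kg·m·s⁻² is the base-SI form of the newton.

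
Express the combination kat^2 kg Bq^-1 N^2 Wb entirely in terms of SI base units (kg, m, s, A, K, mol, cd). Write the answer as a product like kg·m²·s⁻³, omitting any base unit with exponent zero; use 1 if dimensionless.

kg⁴·m⁴·s⁻⁷·A⁻¹·mol²

kat = mol/s = s⁻¹·mol (catalytic activity).
So kat² = s⁻²·mol².
Bq = 1/s = s⁻¹ (activity is decays per second).
So Bq⁻¹ = s.
N = kg·m/s² = kg·m·s⁻² (force = mass × acceleration).
So N² = kg²·m²·s⁻⁴.
Wb = V·s (flux: a volt is a weber per second),
    = kg·m²·s⁻²·A⁻¹.
Combining: kat²·kg·Bq⁻¹·N²·Wb = (s⁻²·mol²) · kg · s · (kg²·m²·s⁻⁴) · (kg·m²·s⁻²·A⁻¹) = kg⁴·m⁴·s⁻⁷·A⁻¹·mol².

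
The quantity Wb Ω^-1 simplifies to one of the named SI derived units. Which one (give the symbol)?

C

Wb = kg·m²·s⁻²·A⁻¹.
Ω = kg·m²·s⁻³·A⁻².
So Ω⁻¹ = kg⁻¹·m⁻²·s³·A².
Combining: Wb·Ω⁻¹ = (kg·m²·s⁻²·A⁻¹) · (kg⁻¹·m⁻²·s³·A²) = s·A.
s·A is the base-SI form of the coulomb.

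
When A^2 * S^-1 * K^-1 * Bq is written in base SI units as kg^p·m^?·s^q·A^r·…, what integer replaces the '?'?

2

S = 1/Ω (conductance is reciprocal resistance),
    = kg⁻¹·m⁻²·s³·A².
So S⁻¹ = kg·m²·s⁻³·A⁻².
Bq = 1/s = s⁻¹ (activity is decays per second).
Combining: A²·S⁻¹·K⁻¹·Bq = A² · (kg·m²·s⁻³·A⁻²) · K⁻¹ · s⁻¹ = kg·m²·s⁻⁴·K⁻¹.
The exponent of m is 2.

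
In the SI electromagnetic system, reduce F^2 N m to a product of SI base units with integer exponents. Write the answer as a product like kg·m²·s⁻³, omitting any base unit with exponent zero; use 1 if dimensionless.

kg⁻¹·m⁻²·s⁶·A⁴

F = kg⁻¹·m⁻²·s⁴·A².
So F² = kg⁻²·m⁻⁴·s⁸·A⁴.
N = kg·m·s⁻².
Combining: F²·N·m = (kg⁻²·m⁻⁴·s⁸·A⁴) · (kg·m·s⁻²) · m = kg⁻¹·m⁻²·s⁶·A⁴.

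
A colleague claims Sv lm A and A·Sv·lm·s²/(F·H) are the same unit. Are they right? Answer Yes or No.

Left side:
  Sv = J/kg (equivalent dose = energy per mass),
      = m²·s⁻².
  lm = cd·sr = cd (luminous flux; sr is dimensionless).
  Combining: Sv·lm·A = (m²·s⁻²) · cd · A = m²·s⁻²·A·cd.
Right side:
  F = C/V (capacitance = charge per voltage),
      = A·s/(kg·m²·s⁻³·A⁻¹) (substituting C and V),
      = kg⁻¹·m⁻²·s⁴·A².
  So F⁻¹ = kg·m²·s⁻⁴·A⁻².
  Sv = J/kg (equivalent dose = energy per mass),
      = m²·s⁻².
  lm = cd·sr = cd (luminous flux; sr is dimensionless).
  H = Wb/A (inductance = flux per current),
      = kg·m²·s⁻²·A⁻².
  So H⁻¹ = kg⁻¹·m⁻²·s²·A².
  Combining: A·F⁻¹·Sv·lm·H⁻¹·s² = A · (kg·m²·s⁻⁴·A⁻²) · (m²·s⁻²) · cd · (kg⁻¹·m⁻²·s²·A²) · s² = m²·s⁻²·A·cd.
Both reduce to m²·s⁻²·A·cd.

Yes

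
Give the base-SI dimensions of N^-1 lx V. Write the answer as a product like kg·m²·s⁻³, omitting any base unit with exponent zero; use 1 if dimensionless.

m⁻¹·s⁻¹·A⁻¹·cd

N = kg·m/s² = kg·m·s⁻² (force = mass × acceleration).
So N⁻¹ = kg⁻¹·m⁻¹·s².
lx = lm/m² (illuminance = luminous flux per area),
    = m⁻²·cd.
V = W/A (potential = power per current),
    = kg·m²·s⁻³·A⁻¹.
Combining: N⁻¹·lx·V = (kg⁻¹·m⁻¹·s²) · (m⁻²·cd) · (kg·m²·s⁻³·A⁻¹) = m⁻¹·s⁻¹·A⁻¹·cd.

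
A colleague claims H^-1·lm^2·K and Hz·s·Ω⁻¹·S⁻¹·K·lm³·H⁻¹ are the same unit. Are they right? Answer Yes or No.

No

Left side:
  H = Wb/A (inductance = flux per current),
      = kg·m²·s⁻²·A⁻².
  So H⁻¹ = kg⁻¹·m⁻²·s²·A².
  lm = cd·sr = cd (luminous flux; sr is dimensionless).
  So lm² = cd².
  Combining: H⁻¹·lm²·K = (kg⁻¹·m⁻²·s²·A²) · cd² · K = kg⁻¹·m⁻²·s²·A²·K·cd².
Right side:
  Hz = 1/s = s⁻¹ (frequency is cycles per second).
  Ω = V/A (resistance = voltage per current),
      = kg·m²·s⁻³·A⁻².
  So Ω⁻¹ = kg⁻¹·m⁻²·s³·A².
  S = 1/Ω (conductance is reciprocal resistance),
      = kg⁻¹·m⁻²·s³·A².
  So S⁻¹ = kg·m²·s⁻³·A⁻².
  lm = cd·sr = cd (luminous flux; sr is dimensionless).
  So lm³ = cd³.
  H = Wb/A (inductance = flux per current),
      = kg·m²·s⁻²·A⁻².
  So H⁻¹ = kg⁻¹·m⁻²·s²·A².
  Combining: Hz·s·Ω⁻¹·S⁻¹·K·lm³·H⁻¹ = s⁻¹ · s · (kg⁻¹·m⁻²·s³·A²) · (kg·m²·s⁻³·A⁻²) · K · cd³ · (kg⁻¹·m⁻²·s²·A²) = kg⁻¹·m⁻²·s²·A²·K·cd³.
Left is kg⁻¹·m⁻²·s²·A²·K·cd²; right is kg⁻¹·m⁻²·s²·A²·K·cd³ — different.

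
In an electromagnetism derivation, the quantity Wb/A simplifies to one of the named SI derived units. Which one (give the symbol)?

Wb = V·s (flux: a volt is a weber per second),
    = kg·m²·s⁻²·A⁻¹.
Combining: A⁻¹·Wb = A⁻¹ · (kg·m²·s⁻²·A⁻¹) = kg·m²·s⁻²·A⁻².
kg·m²·s⁻²·A⁻² is the base-SI form of the henry.

H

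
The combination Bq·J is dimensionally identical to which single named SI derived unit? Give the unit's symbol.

Bq = s⁻¹.
J = kg·m²·s⁻².
Combining: Bq·J = s⁻¹ · (kg·m²·s⁻²) = kg·m²·s⁻³.
kg·m²·s⁻³ is the base-SI form of the watt.

W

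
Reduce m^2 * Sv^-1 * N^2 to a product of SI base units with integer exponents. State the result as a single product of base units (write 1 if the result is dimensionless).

kg²·m²·s⁻²

Sv = J/kg (equivalent dose = energy per mass),
    = m²·s⁻².
So Sv⁻¹ = m⁻²·s².
N = kg·m/s² = kg·m·s⁻² (force = mass × acceleration).
So N² = kg²·m²·s⁻⁴.
Combining: m²·Sv⁻¹·N² = m² · (m⁻²·s²) · (kg²·m²·s⁻⁴) = kg²·m²·s⁻².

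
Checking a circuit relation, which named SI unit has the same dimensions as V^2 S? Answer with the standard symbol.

W

V = kg·m²·s⁻³·A⁻¹.
So V² = kg²·m⁴·s⁻⁶·A⁻².
S = kg⁻¹·m⁻²·s³·A².
Combining: V²·S = (kg²·m⁴·s⁻⁶·A⁻²) · (kg⁻¹·m⁻²·s³·A²) = kg·m²·s⁻³.
kg·m²·s⁻³ is the base-SI form of the watt.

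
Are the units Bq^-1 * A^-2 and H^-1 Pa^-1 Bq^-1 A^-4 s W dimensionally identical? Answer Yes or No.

Left side:
  Bq = 1/s = s⁻¹ (activity is decays per second).
  So Bq⁻¹ = s.
  Combining: Bq⁻¹·A⁻² = s · A⁻² = s·A⁻².
Right side:
  H = kg·m²·s⁻²·A⁻².
  So H⁻¹ = kg⁻¹·m⁻²·s²·A².
  Pa = kg·m⁻¹·s⁻².
  So Pa⁻¹ = kg⁻¹·m·s².
  Bq = s⁻¹.
  So Bq⁻¹ = s.
  W = kg·m²·s⁻³.
  Combining: H⁻¹·Pa⁻¹·Bq⁻¹·A⁻⁴·s·W = (kg⁻¹·m⁻²·s²·A²) · (kg⁻¹·m·s²) · s · A⁻⁴ · s · (kg·m²·s⁻³) = kg⁻¹·m·s³·A⁻².
Left is s·A⁻²; right is kg⁻¹·m·s³·A⁻² — different.

No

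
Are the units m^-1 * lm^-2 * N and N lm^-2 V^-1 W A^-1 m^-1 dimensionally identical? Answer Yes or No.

Left side:
  lm = cd.
  So lm⁻² = cd⁻².
  N = kg·m·s⁻².
  Combining: m⁻¹·lm⁻²·N = m⁻¹ · cd⁻² · (kg·m·s⁻²) = kg·s⁻²·cd⁻².
Right side:
  N = kg·m/s² = kg·m·s⁻² (force = mass × acceleration).
  lm = cd·sr = cd (luminous flux; sr is dimensionless).
  So lm⁻² = cd⁻².
  V = W/A (potential = power per current),
      = kg·m²·s⁻³·A⁻¹.
  So V⁻¹ = kg⁻¹·m⁻²·s³·A.
  W = J/s (power = energy per time),
      = kg·m²·s⁻³.
  Combining: N·lm⁻²·V⁻¹·W·A⁻¹·m⁻¹ = (kg·m·s⁻²) · cd⁻² · (kg⁻¹·m⁻²·s³·A) · (kg·m²·s⁻³) · A⁻¹ · m⁻¹ = kg·s⁻²·cd⁻².
Both reduce to kg·s⁻²·cd⁻².

Yes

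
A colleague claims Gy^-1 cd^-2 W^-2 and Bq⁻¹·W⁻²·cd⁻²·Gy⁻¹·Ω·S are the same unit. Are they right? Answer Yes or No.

No

Left side:
  Gy = J/kg (absorbed dose = energy per mass),
      = m²·s⁻².
  So Gy⁻¹ = m⁻²·s².
  W = J/s (power = energy per time),
      = kg·m²·s⁻³.
  So W⁻² = kg⁻²·m⁻⁴·s⁶.
  Combining: Gy⁻¹·cd⁻²·W⁻² = (m⁻²·s²) · cd⁻² · (kg⁻²·m⁻⁴·s⁶) = kg⁻²·m⁻⁶·s⁸·cd⁻².
Right side:
  Bq = s⁻¹.
  So Bq⁻¹ = s.
  W = kg·m²·s⁻³.
  So W⁻² = kg⁻²·m⁻⁴·s⁶.
  Gy = m²·s⁻².
  So Gy⁻¹ = m⁻²·s².
  Ω = kg·m²·s⁻³·A⁻².
  S = kg⁻¹·m⁻²·s³·A².
  Combining: Bq⁻¹·W⁻²·cd⁻²·Gy⁻¹·Ω·S = s · (kg⁻²·m⁻⁴·s⁶) · cd⁻² · (m⁻²·s²) · (kg·m²·s⁻³·A⁻²) · (kg⁻¹·m⁻²·s³·A²) = kg⁻²·m⁻⁶·s⁹·cd⁻².
Left is kg⁻²·m⁻⁶·s⁸·cd⁻²; right is kg⁻²·m⁻⁶·s⁹·cd⁻² — different.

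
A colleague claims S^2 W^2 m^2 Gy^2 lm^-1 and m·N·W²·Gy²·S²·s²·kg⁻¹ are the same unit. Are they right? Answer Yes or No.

Left side:
  S = kg⁻¹·m⁻²·s³·A².
  So S² = kg⁻²·m⁻⁴·s⁶·A⁴.
  W = kg·m²·s⁻³.
  So W² = kg²·m⁴·s⁻⁶.
  Gy = m²·s⁻².
  So Gy² = m⁴·s⁻⁴.
  lm = cd.
  So lm⁻¹ = cd⁻¹.
  Combining: S²·W²·m²·Gy²·lm⁻¹ = (kg⁻²·m⁻⁴·s⁶·A⁴) · (kg²·m⁴·s⁻⁶) · m² · (m⁴·s⁻⁴) · cd⁻¹ = m⁶·s⁻⁴·A⁴·cd⁻¹.
Right side:
  N = kg·m/s² = kg·m·s⁻² (force = mass × acceleration).
  W = J/s (power = energy per time),
      = kg·m²·s⁻³.
  So W² = kg²·m⁴·s⁻⁶.
  Gy = J/kg (absorbed dose = energy per mass),
      = m²·s⁻².
  So Gy² = m⁴·s⁻⁴.
  S = 1/Ω (conductance is reciprocal resistance),
      = kg⁻¹·m⁻²·s³·A².
  So S² = kg⁻²·m⁻⁴·s⁶·A⁴.
  Combining: m·N·W²·Gy²·S²·s²·kg⁻¹ = m · (kg·m·s⁻²) · (kg²·m⁴·s⁻⁶) · (m⁴·s⁻⁴) · (kg⁻²·m⁻⁴·s⁶·A⁴) · s² · kg⁻¹ = m⁶·s⁻⁴·A⁴.
Left is m⁶·s⁻⁴·A⁴·cd⁻¹; right is m⁶·s⁻⁴·A⁴ — different.

No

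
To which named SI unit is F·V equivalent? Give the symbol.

C

F = kg⁻¹·m⁻²·s⁴·A².
V = kg·m²·s⁻³·A⁻¹.
Combining: F·V = (kg⁻¹·m⁻²·s⁴·A²) · (kg·m²·s⁻³·A⁻¹) = s·A.
s·A is the base-SI form of the coulomb.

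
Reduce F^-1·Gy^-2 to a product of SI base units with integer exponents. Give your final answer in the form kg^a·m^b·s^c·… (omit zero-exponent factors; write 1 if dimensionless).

kg·m⁻²·A⁻²

F = C/V (capacitance = charge per voltage),
    = A·s/(kg·m²·s⁻³·A⁻¹) (substituting C and V),
    = kg⁻¹·m⁻²·s⁴·A².
So F⁻¹ = kg·m²·s⁻⁴·A⁻².
Gy = J/kg (absorbed dose = energy per mass),
    = m²·s⁻².
So Gy⁻² = m⁻⁴·s⁴.
Combining: F⁻¹·Gy⁻² = (kg·m²·s⁻⁴·A⁻²) · (m⁻⁴·s⁴) = kg·m⁻²·A⁻².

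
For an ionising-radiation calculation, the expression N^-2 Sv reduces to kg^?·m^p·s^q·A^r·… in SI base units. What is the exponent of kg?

N = kg·m·s⁻².
So N⁻² = kg⁻²·m⁻²·s⁴.
Sv = m²·s⁻².
Combining: N⁻²·Sv = (kg⁻²·m⁻²·s⁴) · (m²·s⁻²) = kg⁻²·s².
The exponent of kg is -2.

-2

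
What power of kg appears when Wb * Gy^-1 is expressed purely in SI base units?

1

Wb = kg·m²·s⁻²·A⁻¹.
Gy = m²·s⁻².
So Gy⁻¹ = m⁻²·s².
Combining: Wb·Gy⁻¹ = (kg·m²·s⁻²·A⁻¹) · (m⁻²·s²) = kg·A⁻¹.
The exponent of kg is 1.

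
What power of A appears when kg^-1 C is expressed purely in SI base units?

C = A·s = s·A (charge = current × time).
Combining: kg⁻¹·C = kg⁻¹ · (s·A) = kg⁻¹·s·A.
The exponent of A is 1.

1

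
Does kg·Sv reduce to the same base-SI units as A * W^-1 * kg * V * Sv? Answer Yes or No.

Left side:
  Sv = m²·s⁻².
  Combining: kg·Sv = kg · (m²·s⁻²) = kg·m²·s⁻².
Right side:
  W = kg·m²·s⁻³.
  So W⁻¹ = kg⁻¹·m⁻²·s³.
  V = kg·m²·s⁻³·A⁻¹.
  Sv = m²·s⁻².
  Combining: A·W⁻¹·kg·V·Sv = A · (kg⁻¹·m⁻²·s³) · kg · (kg·m²·s⁻³·A⁻¹) · (m²·s⁻²) = kg·m²·s⁻².
Both reduce to kg·m²·s⁻².

Yes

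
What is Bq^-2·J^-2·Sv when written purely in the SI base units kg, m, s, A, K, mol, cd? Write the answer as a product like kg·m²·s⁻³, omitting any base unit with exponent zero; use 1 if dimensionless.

kg⁻²·m⁻²·s⁴

Bq = s⁻¹.
So Bq⁻² = s².
J = kg·m²·s⁻².
So J⁻² = kg⁻²·m⁻⁴·s⁴.
Sv = m²·s⁻².
Combining: Bq⁻²·J⁻²·Sv = s² · (kg⁻²·m⁻⁴·s⁴) · (m²·s⁻²) = kg⁻²·m⁻²·s⁴.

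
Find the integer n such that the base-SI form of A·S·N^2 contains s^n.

S = 1/Ω (conductance is reciprocal resistance),
    = kg⁻¹·m⁻²·s³·A².
N = kg·m/s² = kg·m·s⁻² (force = mass × acceleration).
So N² = kg²·m²·s⁻⁴.
Combining: A·S·N² = A · (kg⁻¹·m⁻²·s³·A²) · (kg²·m²·s⁻⁴) = kg·s⁻¹·A³.
The exponent of s is -1.

-1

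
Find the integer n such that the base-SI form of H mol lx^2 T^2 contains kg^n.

H = kg·m²·s⁻²·A⁻².
lx = m⁻²·cd.
So lx² = m⁻⁴·cd².
T = kg·s⁻²·A⁻¹.
So T² = kg²·s⁻⁴·A⁻².
Combining: H·mol·lx²·T² = (kg·m²·s⁻²·A⁻²) · mol · (m⁻⁴·cd²) · (kg²·s⁻⁴·A⁻²) = kg³·m⁻²·s⁻⁶·A⁻⁴·mol·cd².
The exponent of kg is 3.

3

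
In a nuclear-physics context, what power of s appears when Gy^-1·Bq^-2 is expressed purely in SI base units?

4

Gy = m²·s⁻².
So Gy⁻¹ = m⁻²·s².
Bq = s⁻¹.
So Bq⁻² = s².
Combining: Gy⁻¹·Bq⁻² = (m⁻²·s²) · s² = m⁻²·s⁴.
The exponent of s is 4.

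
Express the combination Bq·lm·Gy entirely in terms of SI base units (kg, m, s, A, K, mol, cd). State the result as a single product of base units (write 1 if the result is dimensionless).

m²·s⁻³·cd

Bq = 1/s = s⁻¹ (activity is decays per second).
lm = cd·sr = cd (luminous flux; sr is dimensionless).
Gy = J/kg (absorbed dose = energy per mass),
    = m²·s⁻².
Combining: Bq·lm·Gy = s⁻¹ · cd · (m²·s⁻²) = m²·s⁻³·cd.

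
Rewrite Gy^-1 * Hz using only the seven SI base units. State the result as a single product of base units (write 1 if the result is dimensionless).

Gy = m²·s⁻².
So Gy⁻¹ = m⁻²·s².
Hz = s⁻¹.
Combining: Gy⁻¹·Hz = (m⁻²·s²) · s⁻¹ = m⁻²·s.

m⁻²·s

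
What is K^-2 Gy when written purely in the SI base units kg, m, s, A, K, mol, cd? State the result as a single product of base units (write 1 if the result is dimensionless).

m²·s⁻²·K⁻²

Gy = J/kg (absorbed dose = energy per mass),
    = m²·s⁻².
Combining: K⁻²·Gy = K⁻² · (m²·s⁻²) = m²·s⁻²·K⁻².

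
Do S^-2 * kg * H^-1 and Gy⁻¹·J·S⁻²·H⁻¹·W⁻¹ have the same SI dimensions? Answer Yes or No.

No

Left side:
  S = 1/Ω (conductance is reciprocal resistance),
      = kg⁻¹·m⁻²·s³·A².
  So S⁻² = kg²·m⁴·s⁻⁶·A⁻⁴.
  H = Wb/A (inductance = flux per current),
      = kg·m²·s⁻²·A⁻².
  So H⁻¹ = kg⁻¹·m⁻²·s²·A².
  Combining: S⁻²·kg·H⁻¹ = (kg²·m⁴·s⁻⁶·A⁻⁴) · kg · (kg⁻¹·m⁻²·s²·A²) = kg²·m²·s⁻⁴·A⁻².
Right side:
  Gy = J/kg (absorbed dose = energy per mass),
      = m²·s⁻².
  So Gy⁻¹ = m⁻²·s².
  J = N·m (work = force × distance),
      = kg·m²·s⁻².
  S = 1/Ω (conductance is reciprocal resistance),
      = kg⁻¹·m⁻²·s³·A².
  So S⁻² = kg²·m⁴·s⁻⁶·A⁻⁴.
  H = Wb/A (inductance = flux per current),
      = kg·m²·s⁻²·A⁻².
  So H⁻¹ = kg⁻¹·m⁻²·s²·A².
  W = J/s (power = energy per time),
      = kg·m²·s⁻³.
  So W⁻¹ = kg⁻¹·m⁻²·s³.
  Combining: Gy⁻¹·J·S⁻²·H⁻¹·W⁻¹ = (m⁻²·s²) · (kg·m²·s⁻²) · (kg²·m⁴·s⁻⁶·A⁻⁴) · (kg⁻¹·m⁻²·s²·A²) · (kg⁻¹·m⁻²·s³) = kg·s⁻¹·A⁻².
Left is kg²·m²·s⁻⁴·A⁻²; right is kg·s⁻¹·A⁻² — different.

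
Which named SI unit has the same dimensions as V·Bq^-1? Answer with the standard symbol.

V = W/A (potential = power per current),
    = kg·m²·s⁻³·A⁻¹.
Bq = 1/s = s⁻¹ (activity is decays per second).
So Bq⁻¹ = s.
Combining: V·Bq⁻¹ = (kg·m²·s⁻³·A⁻¹) · s = kg·m²·s⁻²·A⁻¹.
kg·m²·s⁻²·A⁻¹ is the base-SI form of the weber.

Wb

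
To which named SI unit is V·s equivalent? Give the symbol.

V = W/A (potential = power per current),
    = kg·m²·s⁻³·A⁻¹.
Combining: V·s = (kg·m²·s⁻³·A⁻¹) · s = kg·m²·s⁻²·A⁻¹.
kg·m²·s⁻²·A⁻¹ is the base-SI form of the weber.

Wb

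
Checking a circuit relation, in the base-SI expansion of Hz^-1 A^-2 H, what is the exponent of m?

2

Hz = 1/s = s⁻¹ (frequency is cycles per second).
So Hz⁻¹ = s.
H = Wb/A (inductance = flux per current),
    = kg·m²·s⁻²·A⁻².
Combining: Hz⁻¹·A⁻²·H = s · A⁻² · (kg·m²·s⁻²·A⁻²) = kg·m²·s⁻¹·A⁻⁴.
The exponent of m is 2.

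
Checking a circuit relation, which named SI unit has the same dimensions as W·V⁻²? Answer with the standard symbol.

S

W = J/s (power = energy per time),
    = kg·m²·s⁻³.
V = W/A (potential = power per current),
    = kg·m²·s⁻³·A⁻¹.
So V⁻² = kg⁻²·m⁻⁴·s⁶·A².
Combining: W·V⁻² = (kg·m²·s⁻³) · (kg⁻²·m⁻⁴·s⁶·A²) = kg⁻¹·m⁻²·s³·A².
kg⁻¹·m⁻²·s³·A² is the base-SI form of the siemens.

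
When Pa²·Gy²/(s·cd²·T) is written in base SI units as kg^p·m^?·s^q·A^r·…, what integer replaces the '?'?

2

Pa = kg·m⁻¹·s⁻².
So Pa² = kg²·m⁻²·s⁻⁴.
Gy = m²·s⁻².
So Gy² = m⁴·s⁻⁴.
T = kg·s⁻²·A⁻¹.
So T⁻¹ = kg⁻¹·s²·A.
Combining: s⁻¹·cd⁻²·Pa²·Gy²·T⁻¹ = s⁻¹ · cd⁻² · (kg²·m⁻²·s⁻⁴) · (m⁴·s⁻⁴) · (kg⁻¹·s²·A) = kg·m²·s⁻⁷·A·cd⁻².
The exponent of m is 2.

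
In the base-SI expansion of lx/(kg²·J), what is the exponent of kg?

J = N·m (work = force × distance),
    = kg·m²·s⁻².
So J⁻¹ = kg⁻¹·m⁻²·s².
lx = lm/m² (illuminance = luminous flux per area),
    = m⁻²·cd.
Combining: kg⁻²·J⁻¹·lx = kg⁻² · (kg⁻¹·m⁻²·s²) · (m⁻²·cd) = kg⁻³·m⁻⁴·s²·cd.
The exponent of kg is -3.

-3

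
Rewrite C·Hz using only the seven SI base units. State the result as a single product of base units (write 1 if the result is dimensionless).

C = A·s = s·A (charge = current × time).
Hz = 1/s = s⁻¹ (frequency is cycles per second).
Combining: C·Hz = (s·A) · s⁻¹ = A.

A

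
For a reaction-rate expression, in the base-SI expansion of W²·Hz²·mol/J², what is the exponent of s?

-4

W = J/s (power = energy per time),
    = kg·m²·s⁻³.
So W² = kg²·m⁴·s⁻⁶.
Hz = 1/s = s⁻¹ (frequency is cycles per second).
So Hz² = s⁻².
J = N·m (work = force × distance),
    = kg·m²·s⁻².
So J⁻² = kg⁻²·m⁻⁴·s⁴.
Combining: W²·Hz²·J⁻²·mol = (kg²·m⁴·s⁻⁶) · s⁻² · (kg⁻²·m⁻⁴·s⁴) · mol = s⁻⁴·mol.
The exponent of s is -4.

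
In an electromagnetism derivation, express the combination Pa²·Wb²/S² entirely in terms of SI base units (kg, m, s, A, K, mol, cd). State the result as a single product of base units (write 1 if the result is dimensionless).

kg⁶·m⁶·s⁻¹⁴·A⁻⁶

Pa = kg·m⁻¹·s⁻².
So Pa² = kg²·m⁻²·s⁻⁴.
Wb = kg·m²·s⁻²·A⁻¹.
So Wb² = kg²·m⁴·s⁻⁴·A⁻².
S = kg⁻¹·m⁻²·s³·A².
So S⁻² = kg²·m⁴·s⁻⁶·A⁻⁴.
Combining: Pa²·Wb²·S⁻² = (kg²·m⁻²·s⁻⁴) · (kg²·m⁴·s⁻⁴·A⁻²) · (kg²·m⁴·s⁻⁶·A⁻⁴) = kg⁶·m⁶·s⁻¹⁴·A⁻⁶.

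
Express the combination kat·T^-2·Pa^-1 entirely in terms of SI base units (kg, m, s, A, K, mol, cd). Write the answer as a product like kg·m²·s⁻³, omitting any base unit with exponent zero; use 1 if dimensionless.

kat = mol/s = s⁻¹·mol (catalytic activity).
T = Wb/m² (flux density = flux per area),
    = kg·s⁻²·A⁻¹.
So T⁻² = kg⁻²·s⁴·A².
Pa = N/m² (pressure = force per area),
    = kg·m⁻¹·s⁻².
So Pa⁻¹ = kg⁻¹·m·s².
Combining: kat·T⁻²·Pa⁻¹ = (s⁻¹·mol) · (kg⁻²·s⁴·A²) · (kg⁻¹·m·s²) = kg⁻³·m·s⁵·A²·mol.

kg⁻³·m·s⁵·A²·mol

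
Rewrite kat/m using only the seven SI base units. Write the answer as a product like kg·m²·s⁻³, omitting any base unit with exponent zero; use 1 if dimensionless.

m⁻¹·s⁻¹·mol

kat = mol/s = s⁻¹·mol (catalytic activity).
Combining: m⁻¹·kat = m⁻¹ · (s⁻¹·mol) = m⁻¹·s⁻¹·mol.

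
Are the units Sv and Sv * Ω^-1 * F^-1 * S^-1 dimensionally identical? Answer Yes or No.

Left side:
  Sv = J/kg (equivalent dose = energy per mass),
      = m²·s⁻².
Right side:
  Sv = J/kg (equivalent dose = energy per mass),
      = m²·s⁻².
  Ω = V/A (resistance = voltage per current),
      = kg·m²·s⁻³·A⁻².
  So Ω⁻¹ = kg⁻¹·m⁻²·s³·A².
  F = C/V (capacitance = charge per voltage),
      = A·s/(kg·m²·s⁻³·A⁻¹) (substituting C and V),
      = kg⁻¹·m⁻²·s⁴·A².
  So F⁻¹ = kg·m²·s⁻⁴·A⁻².
  S = 1/Ω (conductance is reciprocal resistance),
      = kg⁻¹·m⁻²·s³·A².
  So S⁻¹ = kg·m²·s⁻³·A⁻².
  Combining: Sv·Ω⁻¹·F⁻¹·S⁻¹ = (m²·s⁻²) · (kg⁻¹·m⁻²·s³·A²) · (kg·m²·s⁻⁴·A⁻²) · (kg·m²·s⁻³·A⁻²) = kg·m⁴·s⁻⁶·A⁻².
Left is m²·s⁻²; right is kg·m⁴·s⁻⁶·A⁻² — different.

No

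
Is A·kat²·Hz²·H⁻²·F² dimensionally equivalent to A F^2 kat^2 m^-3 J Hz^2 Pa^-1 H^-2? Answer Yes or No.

Left side:
  kat = mol/s = s⁻¹·mol (catalytic activity).
  So kat² = s⁻²·mol².
  Hz = 1/s = s⁻¹ (frequency is cycles per second).
  So Hz² = s⁻².
  H = Wb/A (inductance = flux per current),
      = kg·m²·s⁻²·A⁻².
  So H⁻² = kg⁻²·m⁻⁴·s⁴·A⁴.
  F = C/V (capacitance = charge per voltage),
      = A·s/(kg·m²·s⁻³·A⁻¹) (substituting C and V),
      = kg⁻¹·m⁻²·s⁴·A².
  So F² = kg⁻²·m⁻⁴·s⁸·A⁴.
  Combining: A·kat²·Hz²·H⁻²·F² = A · (s⁻²·mol²) · s⁻² · (kg⁻²·m⁻⁴·s⁴·A⁴) · (kg⁻²·m⁻⁴·s⁸·A⁴) = kg⁻⁴·m⁻⁸·s⁸·A⁹·mol².
Right side:
  F = C/V (capacitance = charge per voltage),
      = A·s/(kg·m²·s⁻³·A⁻¹) (substituting C and V),
      = kg⁻¹·m⁻²·s⁴·A².
  So F² = kg⁻²·m⁻⁴·s⁸·A⁴.
  kat = mol/s = s⁻¹·mol (catalytic activity).
  So kat² = s⁻²·mol².
  J = N·m (work = force × distance),
      = kg·m²·s⁻².
  Hz = 1/s = s⁻¹ (frequency is cycles per second).
  So Hz² = s⁻².
  Pa = N/m² (pressure = force per area),
      = kg·m⁻¹·s⁻².
  So Pa⁻¹ = kg⁻¹·m·s².
  H = Wb/A (inductance = flux per current),
      = kg·m²·s⁻²·A⁻².
  So H⁻² = kg⁻²·m⁻⁴·s⁴·A⁴.
  Combining: A·F²·kat²·m⁻³·J·Hz²·Pa⁻¹·H⁻² = A · (kg⁻²·m⁻⁴·s⁸·A⁴) · (s⁻²·mol²) · m⁻³ · (kg·m²·s⁻²) · s⁻² · (kg⁻¹·m·s²) · (kg⁻²·m⁻⁴·s⁴·A⁴) = kg⁻⁴·m⁻⁸·s⁸·A⁹·mol².
Both reduce to kg⁻⁴·m⁻⁸·s⁸·A⁹·mol².

Yes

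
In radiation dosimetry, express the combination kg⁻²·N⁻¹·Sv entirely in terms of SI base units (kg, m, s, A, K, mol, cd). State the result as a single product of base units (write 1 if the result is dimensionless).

kg⁻³·m

N = kg·m·s⁻².
So N⁻¹ = kg⁻¹·m⁻¹·s².
Sv = m²·s⁻².
Combining: kg⁻²·N⁻¹·Sv = kg⁻² · (kg⁻¹·m⁻¹·s²) · (m²·s⁻²) = kg⁻³·m.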